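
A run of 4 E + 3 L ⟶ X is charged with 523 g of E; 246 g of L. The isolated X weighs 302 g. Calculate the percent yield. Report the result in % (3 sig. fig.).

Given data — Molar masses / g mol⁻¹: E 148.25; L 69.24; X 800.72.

42.8 %

n(E) = 523.0 / 148.25 = 3.528 mol
n(L) = 246.0 / 69.24 = 3.553 mol
n/ν → E: 0.8820, L: 1.184; E is limiting.
theoretical n(X) = (1/4) × 3.528 = 0.8820 mol → 706.2 g
% yield = 302 / 706.2 × 100 = 42.76 %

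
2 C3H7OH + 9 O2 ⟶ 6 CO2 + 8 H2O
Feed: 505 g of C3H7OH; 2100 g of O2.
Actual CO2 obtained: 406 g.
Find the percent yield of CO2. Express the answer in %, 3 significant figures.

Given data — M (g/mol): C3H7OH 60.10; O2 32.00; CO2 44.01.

36.6 %

n(C3H7OH) = 505.0 / 60.10 = 8.403 mol
n(O2) = 2100 / 32.00 = 65.63 mol
n/ν for C3H7OH = 8.403/2 = 4.202
n/ν for O2 = 65.63/9 = 7.292
Smallest n/ν is C3H7OH → limiting reagent.
theoretical n(CO2) = (6/2) × 8.403 = 25.21 mol → 1109 g
% yield = 406 / 1109 × 100 = 36.61 %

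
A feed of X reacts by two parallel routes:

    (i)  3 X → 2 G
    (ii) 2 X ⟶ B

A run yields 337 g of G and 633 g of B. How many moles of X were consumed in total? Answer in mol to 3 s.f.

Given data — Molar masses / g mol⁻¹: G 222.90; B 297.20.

n(G) = 337 / 222.90 = 1.512 mol
n(B) = 633 / 297.20 = 2.130 mol
n(X) via (i) = (3/2)×1.512 = 2.268 mol
n(X) via (ii) = (2/1)×2.130 = 4.260 mol
total n(X) = 2.268 + 4.260 = 6.528 mol

6.53 mol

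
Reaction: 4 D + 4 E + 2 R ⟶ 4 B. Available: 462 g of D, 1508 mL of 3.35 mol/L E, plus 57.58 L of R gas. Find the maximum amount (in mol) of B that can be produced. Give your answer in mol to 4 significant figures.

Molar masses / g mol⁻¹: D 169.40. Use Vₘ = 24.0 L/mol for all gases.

2.727 mol

n(D) = 462.0 / 169.40 = 2.727 mol
n(E) = 3.35 × 1508/1000 = 5.052 mol
n(R) = 57.58 / 24.0 = 2.399 mol
n/ν for D = 2.727/4 = 0.6818
n/ν for E = 5.052/4 = 1.263
n/ν for R = 2.399/2 = 1.200
Smallest n/ν is D → limiting reagent.
n(B) = (4/4) × 2.727 = 2.727 mol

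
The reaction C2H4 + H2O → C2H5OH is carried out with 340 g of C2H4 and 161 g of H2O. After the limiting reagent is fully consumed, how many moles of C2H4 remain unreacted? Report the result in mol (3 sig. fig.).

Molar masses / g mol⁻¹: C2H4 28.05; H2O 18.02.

n(C2H4) = 340.0 / 28.05 = 12.12 mol
n(H2O) = 161.0 / 18.02 = 8.935 mol
n/ν for C2H4 = 12.12/1 = 12.12
n/ν for H2O = 8.935/1 = 8.935
Smallest n/ν is H2O → limiting reagent.
C2H4 consumed = (1/1) × 8.935 = 8.935 mol
C2H4 remaining = 12.12 − 8.935 = 3.185 mol

3.19 mol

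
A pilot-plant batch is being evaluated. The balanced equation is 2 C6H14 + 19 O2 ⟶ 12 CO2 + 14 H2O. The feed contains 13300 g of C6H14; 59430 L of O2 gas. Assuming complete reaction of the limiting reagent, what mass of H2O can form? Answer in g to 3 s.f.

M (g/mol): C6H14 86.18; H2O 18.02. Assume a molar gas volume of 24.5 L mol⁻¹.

n(C6H14) = 13300 / 86.18 = 154.3 mol
n(O2) = 59430 / 24.5 = 2426 mol
n/ν → C6H14: 77.15, O2: 127.7; C6H14 is limiting.
n(H2O) = (14/2) × 154.3 = 1080 mol
mass = 1080 × 18.02 = 19460 g

19500 g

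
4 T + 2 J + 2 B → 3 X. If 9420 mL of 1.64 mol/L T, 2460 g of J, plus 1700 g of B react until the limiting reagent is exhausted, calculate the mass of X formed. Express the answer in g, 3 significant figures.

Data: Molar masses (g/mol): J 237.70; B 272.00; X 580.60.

n(T) = 1.64 × 9420/1000 = 15.45 mol
n(J) = 2460 / 237.70 = 10.35 mol
n(B) = 1700 / 272.00 = 6.250 mol
n/ν → T: 3.863, J: 5.175, B: 3.125; B is limiting.
n(X) = (3/2) × 6.250 = 9.375 mol
mass = 9.375 × 580.60 = 5443 g

5440 g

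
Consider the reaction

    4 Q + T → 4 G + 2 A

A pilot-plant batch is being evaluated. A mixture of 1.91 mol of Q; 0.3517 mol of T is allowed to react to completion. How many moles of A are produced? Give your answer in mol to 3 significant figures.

n(Q) = 1.910 mol
n(T) = 0.3517 mol
n/ν → Q: 0.4775, T: 0.3517; T is limiting.
n(A) = (2/1) × 0.3517 = 0.7034 mol

0.703 mol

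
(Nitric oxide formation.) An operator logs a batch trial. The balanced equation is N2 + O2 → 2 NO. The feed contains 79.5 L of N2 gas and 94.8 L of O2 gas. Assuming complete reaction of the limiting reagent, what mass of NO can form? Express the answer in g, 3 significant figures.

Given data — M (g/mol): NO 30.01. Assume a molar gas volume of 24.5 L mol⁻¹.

195 g

n(N2) = 79.50 / 24.5 = 3.245 mol
n(O2) = 94.80 / 24.5 = 3.869 mol
n/ν → N2: 3.245, O2: 3.869; N2 is limiting.
n(NO) = (2/1) × 3.245 = 6.490 mol
mass = 6.490 × 30.01 = 194.8 g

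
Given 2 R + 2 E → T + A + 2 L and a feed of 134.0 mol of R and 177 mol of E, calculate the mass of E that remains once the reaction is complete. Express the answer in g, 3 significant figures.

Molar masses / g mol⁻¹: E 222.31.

9560 g

n(R) = 134.0 mol
n(E) = 177.0 mol
n/ν → R: 67.00, E: 88.50; R is limiting.
E consumed = (2/2) × 134.0 = 134.0 mol
E remaining = 177.0 − 134.0 = 43.00 mol
mass = 43.00 × 222.31 = 9559 g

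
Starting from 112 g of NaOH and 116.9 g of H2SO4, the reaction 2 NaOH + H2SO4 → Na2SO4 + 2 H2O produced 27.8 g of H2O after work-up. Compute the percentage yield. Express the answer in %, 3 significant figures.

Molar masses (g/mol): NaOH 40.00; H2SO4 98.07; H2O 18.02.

64.7 %

n(NaOH) = 112.0 / 40.00 = 2.800 mol
n(H2SO4) = 116.9 / 98.07 = 1.192 mol
n/ν → NaOH: 1.400, H2SO4: 1.192; H2SO4 is limiting.
theoretical n(H2O) = (2/1) × 1.192 = 2.384 mol → 42.96 g
% yield = 27.8 / 42.96 × 100 = 64.71 %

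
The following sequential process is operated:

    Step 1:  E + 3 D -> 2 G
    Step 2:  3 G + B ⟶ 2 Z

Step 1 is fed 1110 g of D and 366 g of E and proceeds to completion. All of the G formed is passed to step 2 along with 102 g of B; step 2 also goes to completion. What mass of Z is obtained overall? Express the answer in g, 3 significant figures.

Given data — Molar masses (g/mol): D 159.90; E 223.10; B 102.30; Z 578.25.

Step 1:
n(D) = 1110 / 159.90 = 6.942 mol
n(E) = 366.0 / 223.10 = 1.641 mol
n/ν for D = 6.942/3 = 2.314
n/ν for E = 1.641/1 = 1.641
Smallest n/ν is E → limiting reagent.
n(G) produced = (2/1) × 1.641 = 3.282 mol
Step 2:
n(G) available = 3.282 mol
n(B) = 102.0 / 102.30 = 0.9971 mol
n/ν for G = 3.282/3 = 1.094
n/ν for B = 0.9971/1 = 0.9971
Smallest n/ν is B → limiting reagent.
n(Z) = (2/1) × 0.9971 = 1.994 mol
mass = 1.994 × 578.25 = 1153 g

1150 g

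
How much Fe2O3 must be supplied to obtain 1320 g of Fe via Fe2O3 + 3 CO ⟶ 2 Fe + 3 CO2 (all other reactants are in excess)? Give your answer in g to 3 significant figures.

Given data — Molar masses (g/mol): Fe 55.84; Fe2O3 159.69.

n(Fe) = 1320 / 55.84 = 23.64 mol
n(Fe2O3) = (1/2) × 23.64 = 11.82 mol
mass = 11.82 × 159.69 = 1888 g

1890 g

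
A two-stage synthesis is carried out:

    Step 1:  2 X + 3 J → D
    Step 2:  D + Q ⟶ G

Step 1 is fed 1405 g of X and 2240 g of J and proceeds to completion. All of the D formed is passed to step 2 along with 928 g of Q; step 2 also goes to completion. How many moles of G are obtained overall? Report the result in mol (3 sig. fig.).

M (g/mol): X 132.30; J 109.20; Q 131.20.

Step 1:
n(X) = 1405 / 132.30 = 10.62 mol
n(J) = 2240 / 109.20 = 20.51 mol
n/ν for X = 10.62/2 = 5.310
n/ν for J = 20.51/3 = 6.837
Smallest n/ν is X → limiting reagent.
n(D) produced = (1/2) × 10.62 = 5.310 mol
Step 2:
n(D) available = 5.310 mol
n(Q) = 928.0 / 131.20 = 7.073 mol
n/ν for D = 5.310/1 = 5.310
n/ν for Q = 7.073/1 = 7.073
Smallest n/ν is D → limiting reagent.
n(G) = (1/1) × 5.310 = 5.310 mol

5.31 mol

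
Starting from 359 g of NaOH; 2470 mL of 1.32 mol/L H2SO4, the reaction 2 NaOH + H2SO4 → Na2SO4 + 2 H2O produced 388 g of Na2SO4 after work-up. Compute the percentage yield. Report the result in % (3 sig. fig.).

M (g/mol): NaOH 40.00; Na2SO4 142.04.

n(NaOH) = 359.0 / 40.00 = 8.975 mol
n(H2SO4) = 1.32 × 2470/1000 = 3.260 mol
n/ν for NaOH = 8.975/2 = 4.488
n/ν for H2SO4 = 3.260/1 = 3.260
Smallest n/ν is H2SO4 → limiting reagent.
theoretical n(Na2SO4) = (1/1) × 3.260 = 3.260 mol → 463.1 g
% yield = 388 / 463.1 × 100 = 83.78 %

83.8 %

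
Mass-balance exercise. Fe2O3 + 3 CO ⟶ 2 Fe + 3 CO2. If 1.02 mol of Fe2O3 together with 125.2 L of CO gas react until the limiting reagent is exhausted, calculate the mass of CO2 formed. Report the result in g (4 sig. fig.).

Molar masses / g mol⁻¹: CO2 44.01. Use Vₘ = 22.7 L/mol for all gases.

n(Fe2O3) = 1.020 mol
n(CO) = 125.2 / 22.7 = 5.515 mol
n/ν → Fe2O3: 1.020, CO: 1.838; Fe2O3 is limiting.
n(CO2) = (3/1) × 1.020 = 3.060 mol
mass = 3.060 × 44.01 = 134.7 g

134.7 g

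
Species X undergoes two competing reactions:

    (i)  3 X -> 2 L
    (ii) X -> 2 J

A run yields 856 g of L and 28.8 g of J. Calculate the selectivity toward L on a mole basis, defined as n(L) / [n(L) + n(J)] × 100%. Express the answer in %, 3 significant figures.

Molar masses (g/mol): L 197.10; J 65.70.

n(L) = 856 / 197.10 = 4.343 mol
n(J) = 28.8 / 65.70 = 0.4384 mol
selectivity = 4.343/(4.343+0.4384) × 100 = 90.83 %

90.8 %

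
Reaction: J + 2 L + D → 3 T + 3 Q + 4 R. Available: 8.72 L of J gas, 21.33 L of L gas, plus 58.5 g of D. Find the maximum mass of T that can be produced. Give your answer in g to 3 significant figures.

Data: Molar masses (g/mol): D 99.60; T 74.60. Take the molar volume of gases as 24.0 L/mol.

81.3 g

n(J) = 8.720 / 24.0 = 0.3633 mol
n(L) = 21.33 / 24.0 = 0.8888 mol
n(D) = 58.50 / 99.60 = 0.5873 mol
n/ν → J: 0.3633, L: 0.4444, D: 0.5873; J is limiting.
n(T) = (3/1) × 0.3633 = 1.090 mol
mass = 1.090 × 74.60 = 81.31 g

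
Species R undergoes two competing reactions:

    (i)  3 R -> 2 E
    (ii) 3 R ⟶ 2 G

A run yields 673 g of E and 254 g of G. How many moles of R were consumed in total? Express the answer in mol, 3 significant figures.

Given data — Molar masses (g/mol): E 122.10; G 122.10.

11.4 mol

n(E) = 673 / 122.10 = 5.512 mol
n(G) = 254 / 122.10 = 2.080 mol
n(R) via (i) = (3/2)×5.512 = 8.268 mol
n(R) via (ii) = (3/2)×2.080 = 3.120 mol
total n(R) = 8.268 + 3.120 = 11.39 mol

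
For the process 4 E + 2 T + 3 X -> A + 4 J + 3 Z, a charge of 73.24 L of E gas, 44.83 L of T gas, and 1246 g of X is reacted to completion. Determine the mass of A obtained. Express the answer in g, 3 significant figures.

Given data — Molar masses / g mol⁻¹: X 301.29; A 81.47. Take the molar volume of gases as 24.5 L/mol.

60.9 g

n(E) = 73.24 / 24.5 = 2.989 mol
n(T) = 44.83 / 24.5 = 1.830 mol
n(X) = 1246 / 301.29 = 4.136 mol
n/ν → E: 0.7473, T: 0.9150, X: 1.379; E is limiting.
n(A) = (1/4) × 2.989 = 0.7473 mol
mass = 0.7473 × 81.47 = 60.88 g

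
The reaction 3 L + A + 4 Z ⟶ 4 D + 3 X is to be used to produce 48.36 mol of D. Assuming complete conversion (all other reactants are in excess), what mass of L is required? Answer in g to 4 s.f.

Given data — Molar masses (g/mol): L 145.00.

n(D) = 48.36 mol
n(L) = (3/4) × 48.36 = 36.27 mol
mass = 36.27 × 145.00 = 5259 g

5259 g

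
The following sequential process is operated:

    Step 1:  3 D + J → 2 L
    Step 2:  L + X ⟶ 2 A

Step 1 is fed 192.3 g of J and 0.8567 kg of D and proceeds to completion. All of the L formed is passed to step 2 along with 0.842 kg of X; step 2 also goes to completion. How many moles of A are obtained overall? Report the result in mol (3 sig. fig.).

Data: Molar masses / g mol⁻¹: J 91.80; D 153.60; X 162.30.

Step 1:
n(J) = 192.3 / 91.80 = 2.095 mol
n(D) = 0.8567×1000 / 153.60 = 5.577 mol
n/ν for J = 2.095/1 = 2.095
n/ν for D = 5.577/3 = 1.859
Smallest n/ν is D → limiting reagent.
n(L) produced = (2/3) × 5.577 = 3.718 mol
Step 2:
n(L) available = 3.718 mol
n(X) = 0.8420×1000 / 162.30 = 5.188 mol
n/ν for L = 3.718/1 = 3.718
n/ν for X = 5.188/1 = 5.188
Smallest n/ν is L → limiting reagent.
n(A) = (2/1) × 3.718 = 7.436 mol

7.44 mol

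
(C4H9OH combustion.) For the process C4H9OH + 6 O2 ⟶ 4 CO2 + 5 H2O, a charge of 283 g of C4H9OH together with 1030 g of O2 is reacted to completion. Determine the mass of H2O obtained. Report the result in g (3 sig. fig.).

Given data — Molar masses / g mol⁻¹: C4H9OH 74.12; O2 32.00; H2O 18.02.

n(C4H9OH) = 283.0 / 74.12 = 3.818 mol
n(O2) = 1030 / 32.00 = 32.19 mol
n/ν for C4H9OH = 3.818/1 = 3.818
n/ν for O2 = 32.19/6 = 5.365
Smallest n/ν is C4H9OH → limiting reagent.
n(H2O) = (5/1) × 3.818 = 19.09 mol
mass = 19.09 × 18.02 = 344.0 g

344 g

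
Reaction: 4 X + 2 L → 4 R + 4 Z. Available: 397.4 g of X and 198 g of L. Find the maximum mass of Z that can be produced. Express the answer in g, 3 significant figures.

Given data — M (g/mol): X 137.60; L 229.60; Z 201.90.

n(X) = 397.4 / 137.60 = 2.888 mol
n(L) = 198.0 / 229.60 = 0.8624 mol
n/ν for X = 2.888/4 = 0.7220
n/ν for L = 0.8624/2 = 0.4312
Smallest n/ν is L → limiting reagent.
n(Z) = (4/2) × 0.8624 = 1.725 mol
mass = 1.725 × 201.90 = 348.3 g

348 g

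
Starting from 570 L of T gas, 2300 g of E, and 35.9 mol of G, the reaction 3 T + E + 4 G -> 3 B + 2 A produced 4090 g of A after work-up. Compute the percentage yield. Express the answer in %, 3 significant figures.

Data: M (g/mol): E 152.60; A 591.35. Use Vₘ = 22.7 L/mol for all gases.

41.3 %

n(T) = 570.0 / 22.7 = 25.11 mol
n(E) = 2300 / 152.60 = 15.07 mol
n(G) = 35.90 mol
n/ν for T = 25.11/3 = 8.370
n/ν for E = 15.07/1 = 15.07
n/ν for G = 35.90/4 = 8.975
Smallest n/ν is T → limiting reagent.
theoretical n(A) = (2/3) × 25.11 = 16.74 mol → 9899 g
% yield = 4090 / 9899 × 100 = 41.32 %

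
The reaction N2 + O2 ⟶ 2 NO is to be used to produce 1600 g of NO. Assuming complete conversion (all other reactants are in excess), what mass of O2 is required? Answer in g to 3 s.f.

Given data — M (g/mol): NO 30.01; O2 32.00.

n(NO) = 1600 / 30.01 = 53.32 mol
n(O2) = (1/2) × 53.32 = 26.66 mol
mass = 26.66 × 32.00 = 853.1 g

853 g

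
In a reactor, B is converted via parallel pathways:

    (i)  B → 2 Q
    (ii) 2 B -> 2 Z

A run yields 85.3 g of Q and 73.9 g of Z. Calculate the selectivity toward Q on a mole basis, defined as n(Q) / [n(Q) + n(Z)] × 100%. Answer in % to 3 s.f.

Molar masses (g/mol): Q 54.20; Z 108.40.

n(Q) = 85.3 / 54.20 = 1.574 mol
n(Z) = 73.9 / 108.40 = 0.6817 mol
selectivity = 1.574/(1.574+0.6817) × 100 = 69.78 %

69.8 %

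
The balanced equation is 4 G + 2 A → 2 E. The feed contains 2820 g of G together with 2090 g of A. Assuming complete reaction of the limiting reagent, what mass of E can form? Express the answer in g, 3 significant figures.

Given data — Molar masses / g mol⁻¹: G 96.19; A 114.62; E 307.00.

4500 g

n(G) = 2820 / 96.19 = 29.32 mol
n(A) = 2090 / 114.62 = 18.23 mol
n/ν for G = 29.32/4 = 7.330
n/ν for A = 18.23/2 = 9.115
Smallest n/ν is G → limiting reagent.
n(E) = (2/4) × 29.32 = 14.66 mol
mass = 14.66 × 307.00 = 4501 g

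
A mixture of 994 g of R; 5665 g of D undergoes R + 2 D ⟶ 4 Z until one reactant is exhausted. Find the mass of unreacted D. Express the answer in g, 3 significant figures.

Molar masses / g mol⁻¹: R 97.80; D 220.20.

n(R) = 994.0 / 97.80 = 10.16 mol
n(D) = 5665 / 220.20 = 25.73 mol
n/ν → R: 10.16, D: 12.87; R is limiting.
D consumed = (2/1) × 10.16 = 20.32 mol
D remaining = 25.73 − 20.32 = 5.410 mol
mass = 5.410 × 220.20 = 1191 g

1190 g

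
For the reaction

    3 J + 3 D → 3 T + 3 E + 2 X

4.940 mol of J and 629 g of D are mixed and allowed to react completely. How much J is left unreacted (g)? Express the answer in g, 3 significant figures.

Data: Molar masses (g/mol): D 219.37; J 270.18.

n(J) = 4.940 mol
n(D) = 629.0 / 219.37 = 2.867 mol
n/ν for J = 4.940/3 = 1.647
n/ν for D = 2.867/3 = 0.9557
Smallest n/ν is D → limiting reagent.
J consumed = (3/3) × 2.867 = 2.867 mol
J remaining = 4.940 − 2.867 = 2.073 mol
mass = 2.073 × 270.18 = 560.1 g

560 g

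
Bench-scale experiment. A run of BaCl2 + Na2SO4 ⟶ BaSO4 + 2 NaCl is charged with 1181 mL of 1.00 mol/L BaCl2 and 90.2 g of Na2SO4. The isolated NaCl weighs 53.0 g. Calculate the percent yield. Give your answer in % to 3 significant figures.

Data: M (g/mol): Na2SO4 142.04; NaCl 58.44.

71.4 %

n(BaCl2) = 1.00 × 1181/1000 = 1.181 mol
n(Na2SO4) = 90.20 / 142.04 = 0.6350 mol
n/ν for BaCl2 = 1.181/1 = 1.181
n/ν for Na2SO4 = 0.6350/1 = 0.6350
Smallest n/ν is Na2SO4 → limiting reagent.
theoretical n(NaCl) = (2/1) × 0.6350 = 1.270 mol → 74.22 g
% yield = 53.0 / 74.22 × 100 = 71.41 %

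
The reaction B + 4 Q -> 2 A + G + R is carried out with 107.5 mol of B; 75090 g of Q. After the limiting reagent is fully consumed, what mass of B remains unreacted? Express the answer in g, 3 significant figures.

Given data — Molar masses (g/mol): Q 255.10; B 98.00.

3320 g

n(B) = 107.5 mol
n(Q) = 75090 / 255.10 = 294.4 mol
n/ν for B = 107.5/1 = 107.5
n/ν for Q = 294.4/4 = 73.60
Smallest n/ν is Q → limiting reagent.
B consumed = (1/4) × 294.4 = 73.60 mol
B remaining = 107.5 − 73.60 = 33.90 mol
mass = 33.90 × 98.00 = 3322 g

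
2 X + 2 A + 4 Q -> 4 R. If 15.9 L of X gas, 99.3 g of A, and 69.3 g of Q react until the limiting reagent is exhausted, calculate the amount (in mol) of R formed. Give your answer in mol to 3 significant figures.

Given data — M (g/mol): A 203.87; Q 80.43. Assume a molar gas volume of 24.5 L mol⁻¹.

0.862 mol

n(X) = 15.90 / 24.5 = 0.6490 mol
n(A) = 99.30 / 203.87 = 0.4871 mol
n(Q) = 69.30 / 80.43 = 0.8616 mol
n/ν → X: 0.3245, A: 0.2436, Q: 0.2154; Q is limiting.
n(R) = (4/4) × 0.8616 = 0.8616 mol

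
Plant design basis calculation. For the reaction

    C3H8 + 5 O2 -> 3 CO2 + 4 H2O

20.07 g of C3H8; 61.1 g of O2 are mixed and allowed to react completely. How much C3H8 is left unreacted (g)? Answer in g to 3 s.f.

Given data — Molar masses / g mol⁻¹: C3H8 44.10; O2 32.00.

3.23 g

n(C3H8) = 20.07 / 44.10 = 0.4551 mol
n(O2) = 61.10 / 32.00 = 1.909 mol
n/ν → C3H8: 0.4551, O2: 0.3818; O2 is limiting.
C3H8 consumed = (1/5) × 1.909 = 0.3818 mol
C3H8 remaining = 0.4551 − 0.3818 = 0.07330 mol
mass = 0.07330 × 44.10 = 3.233 g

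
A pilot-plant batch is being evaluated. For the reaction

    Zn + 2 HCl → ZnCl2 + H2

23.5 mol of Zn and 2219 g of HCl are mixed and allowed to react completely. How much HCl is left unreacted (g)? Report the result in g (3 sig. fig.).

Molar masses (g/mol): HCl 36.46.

505 g

n(Zn) = 23.50 mol
n(HCl) = 2219 / 36.46 = 60.86 mol
n/ν for Zn = 23.50/1 = 23.50
n/ν for HCl = 60.86/2 = 30.43
Smallest n/ν is Zn → limiting reagent.
HCl consumed = (2/1) × 23.50 = 47.00 mol
HCl remaining = 60.86 − 47.00 = 13.86 mol
mass = 13.86 × 36.46 = 505.3 g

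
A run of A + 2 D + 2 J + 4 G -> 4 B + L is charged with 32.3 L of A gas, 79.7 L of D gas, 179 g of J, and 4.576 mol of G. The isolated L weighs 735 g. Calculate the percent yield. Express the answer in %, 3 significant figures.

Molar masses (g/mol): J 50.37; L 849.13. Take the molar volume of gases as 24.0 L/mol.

75.7 %

n(A) = 32.30 / 24.0 = 1.346 mol
n(D) = 79.70 / 24.0 = 3.321 mol
n(J) = 179.0 / 50.37 = 3.554 mol
n(G) = 4.576 mol
n/ν for A = 1.346/1 = 1.346
n/ν for D = 3.321/2 = 1.661
n/ν for J = 3.554/2 = 1.777
n/ν for G = 4.576/4 = 1.144
Smallest n/ν is G → limiting reagent.
theoretical n(L) = (1/4) × 4.576 = 1.144 mol → 971.4 g
% yield = 735 / 971.4 × 100 = 75.66 %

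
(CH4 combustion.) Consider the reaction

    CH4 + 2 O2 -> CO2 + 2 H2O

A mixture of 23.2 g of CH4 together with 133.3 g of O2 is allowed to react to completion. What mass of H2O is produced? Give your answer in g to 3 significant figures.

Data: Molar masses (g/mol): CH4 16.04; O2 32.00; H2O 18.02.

n(CH4) = 23.20 / 16.04 = 1.446 mol
n(O2) = 133.3 / 32.00 = 4.166 mol
n/ν for CH4 = 1.446/1 = 1.446
n/ν for O2 = 4.166/2 = 2.083
Smallest n/ν is CH4 → limiting reagent.
n(H2O) = (2/1) × 1.446 = 2.892 mol
mass = 2.892 × 18.02 = 52.11 g

52.1 g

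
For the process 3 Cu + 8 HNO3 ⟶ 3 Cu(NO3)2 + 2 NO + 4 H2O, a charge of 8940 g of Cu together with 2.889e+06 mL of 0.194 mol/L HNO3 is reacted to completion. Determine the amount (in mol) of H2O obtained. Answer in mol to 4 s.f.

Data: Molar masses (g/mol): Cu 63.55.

n(Cu) = 8940 / 63.55 = 140.7 mol
n(HNO3) = 0.194 × 2.889e+06/1000 = 560.5 mol
n/ν for Cu = 140.7/3 = 46.90
n/ν for HNO3 = 560.5/8 = 70.06
Smallest n/ν is Cu → limiting reagent.
n(H2O) = (4/3) × 140.7 = 187.6 mol

187.6 mol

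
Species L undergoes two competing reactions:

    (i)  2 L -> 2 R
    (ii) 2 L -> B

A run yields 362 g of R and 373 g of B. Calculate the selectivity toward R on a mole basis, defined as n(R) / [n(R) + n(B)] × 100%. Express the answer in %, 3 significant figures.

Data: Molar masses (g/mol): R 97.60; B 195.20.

66.0 %

n(R) = 362 / 97.60 = 3.709 mol
n(B) = 373 / 195.20 = 1.911 mol
selectivity = 3.709/(3.709+1.911) × 100 = 66.00 %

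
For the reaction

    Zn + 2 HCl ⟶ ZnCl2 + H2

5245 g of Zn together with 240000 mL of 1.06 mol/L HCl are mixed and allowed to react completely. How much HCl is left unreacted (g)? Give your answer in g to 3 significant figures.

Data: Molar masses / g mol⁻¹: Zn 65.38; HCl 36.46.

3430 g

n(Zn) = 5245 / 65.38 = 80.22 mol
n(HCl) = 1.06 × 240000/1000 = 254.4 mol
n/ν → Zn: 80.22, HCl: 127.2; Zn is limiting.
HCl consumed = (2/1) × 80.22 = 160.4 mol
HCl remaining = 254.4 − 160.4 = 94.00 mol
mass = 94.00 × 36.46 = 3427 g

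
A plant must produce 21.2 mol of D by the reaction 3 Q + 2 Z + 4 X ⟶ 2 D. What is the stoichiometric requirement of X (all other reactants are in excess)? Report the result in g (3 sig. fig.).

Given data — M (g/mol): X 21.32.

904 g

n(D) = 21.20 mol
n(X) = (4/2) × 21.20 = 42.40 mol
mass = 42.40 × 21.32 = 904.0 g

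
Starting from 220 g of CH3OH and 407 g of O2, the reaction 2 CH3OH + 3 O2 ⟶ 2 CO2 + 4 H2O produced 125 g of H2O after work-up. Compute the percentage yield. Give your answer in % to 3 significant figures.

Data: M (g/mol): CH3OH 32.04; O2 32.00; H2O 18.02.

n(CH3OH) = 220.0 / 32.04 = 6.866 mol
n(O2) = 407.0 / 32.00 = 12.72 mol
n/ν → CH3OH: 3.433, O2: 4.240; CH3OH is limiting.
theoretical n(H2O) = (4/2) × 6.866 = 13.73 mol → 247.4 g
% yield = 125 / 247.4 × 100 = 50.53 %

50.5 %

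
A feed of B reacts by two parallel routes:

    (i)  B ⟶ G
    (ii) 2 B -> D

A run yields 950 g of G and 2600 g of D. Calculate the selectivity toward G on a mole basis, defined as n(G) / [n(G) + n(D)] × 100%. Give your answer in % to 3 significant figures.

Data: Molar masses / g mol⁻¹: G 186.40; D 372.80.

n(G) = 950 / 186.40 = 5.097 mol
n(D) = 2600 / 372.80 = 6.974 mol
selectivity = 5.097/(5.097+6.974) × 100 = 42.23 %

42.2 %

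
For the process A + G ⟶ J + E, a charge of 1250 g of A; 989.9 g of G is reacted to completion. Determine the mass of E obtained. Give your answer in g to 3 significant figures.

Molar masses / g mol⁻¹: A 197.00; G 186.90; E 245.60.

n(A) = 1250 / 197.00 = 6.345 mol
n(G) = 989.9 / 186.90 = 5.296 mol
n/ν for A = 6.345/1 = 6.345
n/ν for G = 5.296/1 = 5.296
Smallest n/ν is G → limiting reagent.
n(E) = (1/1) × 5.296 = 5.296 mol
mass = 5.296 × 245.60 = 1301 g

1300 g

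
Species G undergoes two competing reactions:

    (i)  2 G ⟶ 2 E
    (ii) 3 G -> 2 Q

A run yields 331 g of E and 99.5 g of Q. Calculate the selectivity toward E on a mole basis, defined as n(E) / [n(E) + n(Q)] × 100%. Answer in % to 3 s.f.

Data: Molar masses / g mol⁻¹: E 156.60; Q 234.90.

n(E) = 331 / 156.60 = 2.114 mol
n(Q) = 99.5 / 234.90 = 0.4236 mol
selectivity = 2.114/(2.114+0.4236) × 100 = 83.31 %

83.3 %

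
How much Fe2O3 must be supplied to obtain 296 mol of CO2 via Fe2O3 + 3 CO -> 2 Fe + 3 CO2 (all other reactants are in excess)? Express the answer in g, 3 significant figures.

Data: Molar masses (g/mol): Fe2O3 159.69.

n(CO2) = 296.0 mol
n(Fe2O3) = (1/3) × 296.0 = 98.67 mol
mass = 98.67 × 159.69 = 15760 g

15800 g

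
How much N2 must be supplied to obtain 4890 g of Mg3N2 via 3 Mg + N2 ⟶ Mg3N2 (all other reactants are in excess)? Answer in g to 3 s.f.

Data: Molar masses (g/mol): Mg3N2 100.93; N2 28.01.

n(Mg3N2) = 4890 / 100.93 = 48.45 mol
n(N2) = (1/1) × 48.45 = 48.45 mol
mass = 48.45 × 28.01 = 1357 g

1360 g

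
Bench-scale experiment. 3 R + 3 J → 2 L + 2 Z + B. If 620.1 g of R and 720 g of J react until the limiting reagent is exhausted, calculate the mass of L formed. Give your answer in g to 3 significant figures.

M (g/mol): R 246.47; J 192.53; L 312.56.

n(R) = 620.1 / 246.47 = 2.516 mol
n(J) = 720.0 / 192.53 = 3.740 mol
n/ν for R = 2.516/3 = 0.8387
n/ν for J = 3.740/3 = 1.247
Smallest n/ν is R → limiting reagent.
n(L) = (2/3) × 2.516 = 1.677 mol
mass = 1.677 × 312.56 = 524.2 g

524 g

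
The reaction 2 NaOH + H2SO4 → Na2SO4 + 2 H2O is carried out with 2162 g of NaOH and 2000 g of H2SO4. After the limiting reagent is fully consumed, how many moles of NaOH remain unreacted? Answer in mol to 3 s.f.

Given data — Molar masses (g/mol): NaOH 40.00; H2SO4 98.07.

13.3 mol

n(NaOH) = 2162 / 40.00 = 54.05 mol
n(H2SO4) = 2000 / 98.07 = 20.39 mol
n/ν for NaOH = 54.05/2 = 27.03
n/ν for H2SO4 = 20.39/1 = 20.39
Smallest n/ν is H2SO4 → limiting reagent.
NaOH consumed = (2/1) × 20.39 = 40.78 mol
NaOH remaining = 54.05 − 40.78 = 13.27 mol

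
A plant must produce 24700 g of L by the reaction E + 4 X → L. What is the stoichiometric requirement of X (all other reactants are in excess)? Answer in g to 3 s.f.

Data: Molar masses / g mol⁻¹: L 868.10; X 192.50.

21900 g

n(L) = 24700 / 868.10 = 28.45 mol
n(X) = (4/1) × 28.45 = 113.8 mol
mass = 113.8 × 192.50 = 21910 g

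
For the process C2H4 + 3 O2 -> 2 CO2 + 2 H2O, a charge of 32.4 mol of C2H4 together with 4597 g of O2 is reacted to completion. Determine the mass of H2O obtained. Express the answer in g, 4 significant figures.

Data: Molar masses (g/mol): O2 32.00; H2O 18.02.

1168 g

n(C2H4) = 32.40 mol
n(O2) = 4597 / 32.00 = 143.7 mol
n/ν for C2H4 = 32.40/1 = 32.40
n/ν for O2 = 143.7/3 = 47.90
Smallest n/ν is C2H4 → limiting reagent.
n(H2O) = (2/1) × 32.40 = 64.80 mol
mass = 64.80 × 18.02 = 1168 g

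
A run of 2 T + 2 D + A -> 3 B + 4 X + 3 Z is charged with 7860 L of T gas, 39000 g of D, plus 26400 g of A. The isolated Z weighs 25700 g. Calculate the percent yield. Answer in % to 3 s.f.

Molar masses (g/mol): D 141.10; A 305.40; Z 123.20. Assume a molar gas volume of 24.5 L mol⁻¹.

80.4 %

n(T) = 7860 / 24.5 = 320.8 mol
n(D) = 39000 / 141.10 = 276.4 mol
n(A) = 26400 / 305.40 = 86.44 mol
n/ν for T = 320.8/2 = 160.4
n/ν for D = 276.4/2 = 138.2
n/ν for A = 86.44/1 = 86.44
Smallest n/ν is A → limiting reagent.
theoretical n(Z) = (3/1) × 86.44 = 259.3 mol → 31950 g
% yield = 25700 / 31950 × 100 = 80.44 %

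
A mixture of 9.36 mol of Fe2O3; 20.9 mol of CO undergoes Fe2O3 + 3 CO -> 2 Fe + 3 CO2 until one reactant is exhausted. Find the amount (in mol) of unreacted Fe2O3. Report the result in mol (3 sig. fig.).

2.39 mol

n(Fe2O3) = 9.360 mol
n(CO) = 20.90 mol
n/ν for Fe2O3 = 9.360/1 = 9.360
n/ν for CO = 20.90/3 = 6.967
Smallest n/ν is CO → limiting reagent.
Fe2O3 consumed = (1/3) × 20.90 = 6.967 mol
Fe2O3 remaining = 9.360 − 6.967 = 2.393 mol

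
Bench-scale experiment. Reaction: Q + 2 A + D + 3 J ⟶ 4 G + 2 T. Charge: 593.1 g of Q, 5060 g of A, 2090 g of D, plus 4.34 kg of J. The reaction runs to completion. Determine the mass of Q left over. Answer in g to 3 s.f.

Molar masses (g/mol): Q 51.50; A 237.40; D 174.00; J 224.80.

n(Q) = 593.1 / 51.50 = 11.52 mol
n(A) = 5060 / 237.40 = 21.31 mol
n(D) = 2090 / 174.00 = 12.01 mol
n(J) = 4.340×1000 / 224.80 = 19.31 mol
n/ν → Q: 11.52, A: 10.66, D: 12.01, J: 6.437; J is limiting.
Q consumed = (1/3) × 19.31 = 6.437 mol
Q remaining = 11.52 − 6.437 = 5.083 mol
mass = 5.083 × 51.50 = 261.8 g

262 g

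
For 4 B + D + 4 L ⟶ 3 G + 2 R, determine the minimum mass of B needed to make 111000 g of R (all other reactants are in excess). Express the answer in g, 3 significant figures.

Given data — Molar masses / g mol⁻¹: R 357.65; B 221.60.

138000 g

n(R) = 111000 / 357.65 = 310.4 mol
n(B) = (4/2) × 310.4 = 620.8 mol
mass = 620.8 × 221.60 = 137600 g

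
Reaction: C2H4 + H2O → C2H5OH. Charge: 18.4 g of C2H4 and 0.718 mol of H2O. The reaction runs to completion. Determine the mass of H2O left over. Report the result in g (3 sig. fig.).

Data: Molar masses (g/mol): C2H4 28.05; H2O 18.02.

1.12 g

n(C2H4) = 18.40 / 28.05 = 0.6560 mol
n(H2O) = 0.7180 mol
n/ν for C2H4 = 0.6560/1 = 0.6560
n/ν for H2O = 0.7180/1 = 0.7180
Smallest n/ν is C2H4 → limiting reagent.
H2O consumed = (1/1) × 0.6560 = 0.6560 mol
H2O remaining = 0.7180 − 0.6560 = 0.06200 mol
mass = 0.06200 × 18.02 = 1.117 g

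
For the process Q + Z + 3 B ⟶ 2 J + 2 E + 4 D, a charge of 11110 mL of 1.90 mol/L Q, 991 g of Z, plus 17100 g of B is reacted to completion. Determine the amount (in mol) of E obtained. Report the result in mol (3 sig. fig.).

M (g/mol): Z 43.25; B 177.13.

42.2 mol

n(Q) = 1.90 × 11110/1000 = 21.11 mol
n(Z) = 991.0 / 43.25 = 22.91 mol
n(B) = 17100 / 177.13 = 96.54 mol
n/ν for Q = 21.11/1 = 21.11
n/ν for Z = 22.91/1 = 22.91
n/ν for B = 96.54/3 = 32.18
Smallest n/ν is Q → limiting reagent.
n(E) = (2/1) × 21.11 = 42.22 mol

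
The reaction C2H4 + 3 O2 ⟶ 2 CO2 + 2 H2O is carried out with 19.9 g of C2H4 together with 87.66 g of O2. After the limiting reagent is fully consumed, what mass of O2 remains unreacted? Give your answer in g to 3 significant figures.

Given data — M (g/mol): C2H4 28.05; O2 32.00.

19.6 g

n(C2H4) = 19.90 / 28.05 = 0.7094 mol
n(O2) = 87.66 / 32.00 = 2.739 mol
n/ν → C2H4: 0.7094, O2: 0.9130; C2H4 is limiting.
O2 consumed = (3/1) × 0.7094 = 2.128 mol
O2 remaining = 2.739 − 2.128 = 0.6110 mol
mass = 0.6110 × 32.00 = 19.55 g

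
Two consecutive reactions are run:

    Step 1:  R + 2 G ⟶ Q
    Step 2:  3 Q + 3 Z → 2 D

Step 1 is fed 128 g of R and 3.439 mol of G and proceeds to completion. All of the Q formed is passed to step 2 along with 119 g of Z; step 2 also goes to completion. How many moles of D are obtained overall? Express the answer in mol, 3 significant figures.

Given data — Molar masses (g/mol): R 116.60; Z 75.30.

Step 1:
n(R) = 128.0 / 116.60 = 1.098 mol
n(G) = 3.439 mol
n/ν → R: 1.098, G: 1.720; R is limiting.
n(Q) produced = (1/1) × 1.098 = 1.098 mol
Step 2:
n(Q) available = 1.098 mol
n(Z) = 119.0 / 75.30 = 1.580 mol
n/ν → Q: 0.3660, Z: 0.5267; Q is limiting.
n(D) = (2/3) × 1.098 = 0.7320 mol

0.732 mol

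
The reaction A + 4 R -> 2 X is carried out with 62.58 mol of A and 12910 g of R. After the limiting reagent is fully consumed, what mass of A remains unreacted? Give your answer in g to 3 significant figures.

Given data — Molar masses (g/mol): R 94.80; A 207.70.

n(A) = 62.58 mol
n(R) = 12910 / 94.80 = 136.2 mol
n/ν for A = 62.58/1 = 62.58
n/ν for R = 136.2/4 = 34.05
Smallest n/ν is R → limiting reagent.
A consumed = (1/4) × 136.2 = 34.05 mol
A remaining = 62.58 − 34.05 = 28.53 mol
mass = 28.53 × 207.70 = 5926 g

5930 g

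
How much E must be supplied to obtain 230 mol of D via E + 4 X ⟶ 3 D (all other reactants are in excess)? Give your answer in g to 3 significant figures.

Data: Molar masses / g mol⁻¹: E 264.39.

20300 g

n(D) = 230.0 mol
n(E) = (1/3) × 230.0 = 76.67 mol
mass = 76.67 × 264.39 = 20270 g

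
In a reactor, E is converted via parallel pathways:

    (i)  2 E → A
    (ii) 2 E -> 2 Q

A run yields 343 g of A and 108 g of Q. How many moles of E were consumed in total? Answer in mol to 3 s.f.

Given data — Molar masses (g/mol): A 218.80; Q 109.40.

n(A) = 343 / 218.80 = 1.568 mol
n(Q) = 108 / 109.40 = 0.9872 mol
n(E) via (i) = (2/1)×1.568 = 3.136 mol
n(E) via (ii) = (2/2)×0.9872 = 0.9872 mol
total n(E) = 3.136 + 0.9872 = 4.123 mol

4.12 mol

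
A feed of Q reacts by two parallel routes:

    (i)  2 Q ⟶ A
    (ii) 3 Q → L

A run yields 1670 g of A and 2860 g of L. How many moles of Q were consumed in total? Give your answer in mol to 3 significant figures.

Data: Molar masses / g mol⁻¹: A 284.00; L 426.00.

n(A) = 1670 / 284.00 = 5.880 mol
n(L) = 2860 / 426.00 = 6.714 mol
n(Q) via (i) = (2/1)×5.880 = 11.76 mol
n(Q) via (ii) = (3/1)×6.714 = 20.14 mol
total n(Q) = 11.76 + 20.14 = 31.90 mol

31.9 mol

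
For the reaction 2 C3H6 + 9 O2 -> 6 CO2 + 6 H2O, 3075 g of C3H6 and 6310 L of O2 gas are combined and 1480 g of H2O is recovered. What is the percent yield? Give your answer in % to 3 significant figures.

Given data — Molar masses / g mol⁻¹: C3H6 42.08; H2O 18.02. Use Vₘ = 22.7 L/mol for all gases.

44.3 %

n(C3H6) = 3075 / 42.08 = 73.08 mol
n(O2) = 6310 / 22.7 = 278.0 mol
n/ν for C3H6 = 73.08/2 = 36.54
n/ν for O2 = 278.0/9 = 30.89
Smallest n/ν is O2 → limiting reagent.
theoretical n(H2O) = (6/9) × 278.0 = 185.3 mol → 3339 g
% yield = 1480 / 3339 × 100 = 44.32 %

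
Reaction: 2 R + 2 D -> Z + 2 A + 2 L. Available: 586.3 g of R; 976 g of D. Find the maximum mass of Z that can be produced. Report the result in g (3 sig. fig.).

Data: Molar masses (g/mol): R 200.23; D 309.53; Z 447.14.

n(R) = 586.3 / 200.23 = 2.928 mol
n(D) = 976.0 / 309.53 = 3.153 mol
n/ν → R: 1.464, D: 1.577; R is limiting.
n(Z) = (1/2) × 2.928 = 1.464 mol
mass = 1.464 × 447.14 = 654.6 g

655 g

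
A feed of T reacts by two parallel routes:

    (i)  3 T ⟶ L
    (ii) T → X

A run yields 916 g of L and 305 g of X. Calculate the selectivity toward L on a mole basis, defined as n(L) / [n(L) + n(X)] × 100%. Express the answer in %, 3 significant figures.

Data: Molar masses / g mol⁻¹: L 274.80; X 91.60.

n(L) = 916 / 274.80 = 3.333 mol
n(X) = 305 / 91.60 = 3.330 mol
selectivity = 3.333/(3.333+3.330) × 100 = 50.02 %

50.0 %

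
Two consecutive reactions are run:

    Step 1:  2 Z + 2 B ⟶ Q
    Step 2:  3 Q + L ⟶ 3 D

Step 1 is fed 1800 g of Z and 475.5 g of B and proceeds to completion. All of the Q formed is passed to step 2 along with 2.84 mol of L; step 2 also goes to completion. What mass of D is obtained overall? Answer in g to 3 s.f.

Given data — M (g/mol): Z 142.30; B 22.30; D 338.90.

2140 g

Step 1:
n(Z) = 1800 / 142.30 = 12.65 mol
n(B) = 475.5 / 22.30 = 21.32 mol
n/ν → Z: 6.325, B: 10.66; Z is limiting.
n(Q) produced = (1/2) × 12.65 = 6.325 mol
Step 2:
n(Q) available = 6.325 mol
n(L) = 2.840 mol
n/ν → Q: 2.108, L: 2.840; Q is limiting.
n(D) = (3/3) × 6.325 = 6.325 mol
mass = 6.325 × 338.90 = 2144 g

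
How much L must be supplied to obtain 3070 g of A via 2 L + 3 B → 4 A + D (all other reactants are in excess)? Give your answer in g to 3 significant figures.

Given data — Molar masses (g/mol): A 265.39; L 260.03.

n(A) = 3070 / 265.39 = 11.57 mol
n(L) = (2/4) × 11.57 = 5.785 mol
mass = 5.785 × 260.03 = 1504 g

1500 g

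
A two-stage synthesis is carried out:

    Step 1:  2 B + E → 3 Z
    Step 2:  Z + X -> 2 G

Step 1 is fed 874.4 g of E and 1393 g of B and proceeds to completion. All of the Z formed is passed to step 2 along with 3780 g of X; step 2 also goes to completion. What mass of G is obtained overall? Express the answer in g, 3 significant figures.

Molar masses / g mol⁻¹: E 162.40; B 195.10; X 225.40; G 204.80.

Step 1:
n(E) = 874.4 / 162.40 = 5.384 mol
n(B) = 1393 / 195.10 = 7.140 mol
n/ν → E: 5.384, B: 3.570; B is limiting.
n(Z) produced = (3/2) × 7.140 = 10.71 mol
Step 2:
n(Z) available = 10.71 mol
n(X) = 3780 / 225.40 = 16.77 mol
n/ν → Z: 10.71, X: 16.77; Z is limiting.
n(G) = (2/1) × 10.71 = 21.42 mol
mass = 21.42 × 204.80 = 4387 g

4390 g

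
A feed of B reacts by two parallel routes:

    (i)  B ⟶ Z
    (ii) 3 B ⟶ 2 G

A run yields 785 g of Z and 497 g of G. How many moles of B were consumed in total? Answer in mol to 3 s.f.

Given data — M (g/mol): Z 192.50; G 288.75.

n(Z) = 785 / 192.50 = 4.078 mol
n(G) = 497 / 288.75 = 1.721 mol
n(B) via (i) = (1/1)×4.078 = 4.078 mol
n(B) via (ii) = (3/2)×1.721 = 2.582 mol
total n(B) = 4.078 + 2.582 = 6.660 mol

6.66 mol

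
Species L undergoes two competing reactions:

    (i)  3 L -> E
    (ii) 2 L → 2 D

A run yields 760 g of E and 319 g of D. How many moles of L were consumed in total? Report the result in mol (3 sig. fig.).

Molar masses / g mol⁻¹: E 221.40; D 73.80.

n(E) = 760 / 221.40 = 3.433 mol
n(D) = 319 / 73.80 = 4.322 mol
n(L) via (i) = (3/1)×3.433 = 10.30 mol
n(L) via (ii) = (2/2)×4.322 = 4.322 mol
total n(L) = 10.30 + 4.322 = 14.62 mol

14.6 mol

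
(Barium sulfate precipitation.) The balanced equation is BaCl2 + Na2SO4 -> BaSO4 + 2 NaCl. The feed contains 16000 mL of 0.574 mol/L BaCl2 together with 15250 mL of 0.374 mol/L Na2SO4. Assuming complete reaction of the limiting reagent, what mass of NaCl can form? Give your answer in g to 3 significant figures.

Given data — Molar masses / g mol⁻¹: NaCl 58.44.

667 g

n(BaCl2) = 0.574 × 16000/1000 = 9.184 mol
n(Na2SO4) = 0.374 × 15250/1000 = 5.704 mol
n/ν → BaCl2: 9.184, Na2SO4: 5.704; Na2SO4 is limiting.
n(NaCl) = (2/1) × 5.704 = 11.41 mol
mass = 11.41 × 58.44 = 666.8 g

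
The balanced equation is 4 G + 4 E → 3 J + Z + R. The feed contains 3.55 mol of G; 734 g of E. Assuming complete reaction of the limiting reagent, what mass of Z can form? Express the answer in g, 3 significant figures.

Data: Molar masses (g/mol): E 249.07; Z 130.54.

96.2 g

n(G) = 3.550 mol
n(E) = 734.0 / 249.07 = 2.947 mol
n/ν → G: 0.8875, E: 0.7368; E is limiting.
n(Z) = (1/4) × 2.947 = 0.7368 mol
mass = 0.7368 × 130.54 = 96.18 g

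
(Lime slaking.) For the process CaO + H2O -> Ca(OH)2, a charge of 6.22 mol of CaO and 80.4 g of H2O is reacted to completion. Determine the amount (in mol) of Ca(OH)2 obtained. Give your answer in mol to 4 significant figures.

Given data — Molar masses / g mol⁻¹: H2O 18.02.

n(CaO) = 6.220 mol
n(H2O) = 80.40 / 18.02 = 4.462 mol
n/ν → CaO: 6.220, H2O: 4.462; H2O is limiting.
n(Ca(OH)2) = (1/1) × 4.462 = 4.462 mol

4.462 mol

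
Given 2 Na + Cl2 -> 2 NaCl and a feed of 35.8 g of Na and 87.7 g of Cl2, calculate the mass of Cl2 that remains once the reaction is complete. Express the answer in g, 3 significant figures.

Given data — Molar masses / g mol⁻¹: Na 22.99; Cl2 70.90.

n(Na) = 35.80 / 22.99 = 1.557 mol
n(Cl2) = 87.70 / 70.90 = 1.237 mol
n/ν for Na = 1.557/2 = 0.7785
n/ν for Cl2 = 1.237/1 = 1.237
Smallest n/ν is Na → limiting reagent.
Cl2 consumed = (1/2) × 1.557 = 0.7785 mol
Cl2 remaining = 1.237 − 0.7785 = 0.4585 mol
mass = 0.4585 × 70.90 = 32.51 g

32.5 g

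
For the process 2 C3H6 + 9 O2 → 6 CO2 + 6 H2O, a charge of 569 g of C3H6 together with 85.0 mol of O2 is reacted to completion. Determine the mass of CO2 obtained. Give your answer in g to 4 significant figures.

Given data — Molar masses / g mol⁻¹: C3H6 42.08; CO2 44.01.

n(C3H6) = 569.0 / 42.08 = 13.52 mol
n(O2) = 85.00 mol
n/ν for C3H6 = 13.52/2 = 6.760
n/ν for O2 = 85.00/9 = 9.444
Smallest n/ν is C3H6 → limiting reagent.
n(CO2) = (6/2) × 13.52 = 40.56 mol
mass = 40.56 × 44.01 = 1785 g

1785 g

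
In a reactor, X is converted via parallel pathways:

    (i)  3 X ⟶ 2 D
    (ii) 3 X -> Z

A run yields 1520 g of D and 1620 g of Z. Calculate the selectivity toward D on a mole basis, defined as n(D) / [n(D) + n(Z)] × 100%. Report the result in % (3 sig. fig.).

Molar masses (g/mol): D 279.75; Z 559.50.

n(D) = 1520 / 279.75 = 5.433 mol
n(Z) = 1620 / 559.50 = 2.895 mol
selectivity = 5.433/(5.433+2.895) × 100 = 65.24 %

65.2 %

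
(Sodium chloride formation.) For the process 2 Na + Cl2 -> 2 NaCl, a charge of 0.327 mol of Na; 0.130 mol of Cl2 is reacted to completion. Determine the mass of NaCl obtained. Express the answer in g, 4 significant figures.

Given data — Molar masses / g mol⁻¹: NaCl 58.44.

15.19 g

n(Na) = 0.3270 mol
n(Cl2) = 0.1300 mol
n/ν → Na: 0.1635, Cl2: 0.1300; Cl2 is limiting.
n(NaCl) = (2/1) × 0.1300 = 0.2600 mol
mass = 0.2600 × 58.44 = 15.19 g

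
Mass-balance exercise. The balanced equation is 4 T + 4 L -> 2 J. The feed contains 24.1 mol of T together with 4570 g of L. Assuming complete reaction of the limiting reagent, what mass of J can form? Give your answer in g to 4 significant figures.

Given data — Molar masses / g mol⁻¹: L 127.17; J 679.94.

n(T) = 24.10 mol
n(L) = 4570 / 127.17 = 35.94 mol
n/ν for T = 24.10/4 = 6.025
n/ν for L = 35.94/4 = 8.985
Smallest n/ν is T → limiting reagent.
n(J) = (2/4) × 24.10 = 12.05 mol
mass = 12.05 × 679.94 = 8193 g

8193 g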